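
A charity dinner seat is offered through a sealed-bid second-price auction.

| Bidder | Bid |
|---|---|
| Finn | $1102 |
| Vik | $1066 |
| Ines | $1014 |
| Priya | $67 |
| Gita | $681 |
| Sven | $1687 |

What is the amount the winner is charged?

$1102

Highest bid: Sven at $1687, so Sven wins.
Second-highest bid: Finn at $1102 — that is the price the winner pays.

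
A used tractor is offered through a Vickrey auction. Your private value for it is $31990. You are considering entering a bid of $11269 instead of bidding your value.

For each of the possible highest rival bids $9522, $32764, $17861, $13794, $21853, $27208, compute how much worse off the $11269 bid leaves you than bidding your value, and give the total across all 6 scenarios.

The deviation costs you only when the competing bid falls strictly between $11269 and $31990; elsewhere both bids give the same outcome.
$9522: outcomes coincide → loss $0.
$32764: outcomes coincide → loss $0.
$17861: truthful payoff $14129, deviation payoff $0 → loss $14129.
$13794: truthful payoff $18196, deviation payoff $0 → loss $18196.
$21853: truthful payoff $10137, deviation payoff $0 → loss $10137.
$27208: truthful payoff $4782, deviation payoff $0 → loss $4782.
Total loss = $14129 + $18196 + $10137 + $4782 = $47244.

$47244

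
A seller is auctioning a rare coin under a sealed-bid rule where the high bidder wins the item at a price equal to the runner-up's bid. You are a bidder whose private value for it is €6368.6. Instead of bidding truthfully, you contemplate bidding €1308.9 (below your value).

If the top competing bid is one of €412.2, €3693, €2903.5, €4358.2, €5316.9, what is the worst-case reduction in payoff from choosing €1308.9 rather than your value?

€3465.1

€412.2: same outcome either way → loss €0.
€3693: truthful gives €2675.6, deviation gives €0 → loss €2675.6.
€2903.5: truthful gives €3465.1, deviation gives €0 → loss €3465.1.
€4358.2: truthful gives €2010.4, deviation gives €0 → loss €2010.4.
€5316.9: truthful gives €1051.7, deviation gives €0 → loss €1051.7.
Maximum loss: €3465.1.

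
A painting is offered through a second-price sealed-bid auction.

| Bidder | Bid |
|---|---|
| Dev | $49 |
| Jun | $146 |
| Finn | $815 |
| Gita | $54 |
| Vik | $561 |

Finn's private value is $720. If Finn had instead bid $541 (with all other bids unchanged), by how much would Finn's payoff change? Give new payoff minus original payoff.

−$159

The highest bid among the other bidders is $561; Finn's bid doesn't change that.
Original bid $815: Finn is highest, pays the top rival bid $561; payoff $720 − $561 = $159.
Alternative bid $541: Finn is not highest (top rival bid is $561); payoff $0.
Change in payoff = $0 − ($159) = −$159.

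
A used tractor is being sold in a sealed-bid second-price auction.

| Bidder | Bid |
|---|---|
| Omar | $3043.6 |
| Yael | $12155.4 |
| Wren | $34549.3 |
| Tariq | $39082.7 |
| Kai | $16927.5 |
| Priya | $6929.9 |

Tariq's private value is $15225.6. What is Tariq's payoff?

Highest bid: Tariq at $39082.7, so Tariq wins.
Second-highest bid: Wren at $34549.3 — that is the price the winner pays.
Tariq's payoff = value − price = $15225.6 − $34549.3 = −$19323.7.

−$19323.7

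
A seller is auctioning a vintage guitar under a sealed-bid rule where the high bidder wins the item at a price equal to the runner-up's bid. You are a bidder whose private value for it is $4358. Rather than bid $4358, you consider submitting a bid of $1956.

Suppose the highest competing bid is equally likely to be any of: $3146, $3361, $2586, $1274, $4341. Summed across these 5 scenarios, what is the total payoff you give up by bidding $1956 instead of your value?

The deviation costs you only when the competing bid falls strictly between $1956 and $4358; elsewhere both bids give the same outcome.
$3146: truthful payoff $1212, deviation payoff $0 → loss $1212.
$3361: truthful payoff $997, deviation payoff $0 → loss $997.
$2586: truthful payoff $1772, deviation payoff $0 → loss $1772.
$1274: outcomes coincide → loss $0.
$4341: truthful payoff $17, deviation payoff $0 → loss $17.
Total loss = $1212 + $997 + $1772 + $17 = $3998.
Truthful bidding weakly dominates here: raising your bid can only win items priced above your value, and lowering it can only forfeit items priced below.

$3998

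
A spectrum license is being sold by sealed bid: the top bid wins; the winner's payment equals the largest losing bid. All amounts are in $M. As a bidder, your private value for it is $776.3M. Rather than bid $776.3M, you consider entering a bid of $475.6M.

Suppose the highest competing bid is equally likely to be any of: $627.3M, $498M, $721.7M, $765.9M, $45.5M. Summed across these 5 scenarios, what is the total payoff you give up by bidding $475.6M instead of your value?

$492.3M

The deviation costs you only when the competing bid falls strictly between $475.6M and $776.3M; elsewhere both bids give the same outcome.
$627.3M: truthful payoff $149M, deviation payoff $0M → loss $149M.
$498M: truthful payoff $278.3M, deviation payoff $0M → loss $278.3M.
$721.7M: truthful payoff $54.6M, deviation payoff $0M → loss $54.6M.
$765.9M: truthful payoff $10.4M, deviation payoff $0M → loss $10.4M.
$45.5M: outcomes coincide → loss $0M.
Total loss = $149M + $278.3M + $54.6M + $10.4M = $492.3M.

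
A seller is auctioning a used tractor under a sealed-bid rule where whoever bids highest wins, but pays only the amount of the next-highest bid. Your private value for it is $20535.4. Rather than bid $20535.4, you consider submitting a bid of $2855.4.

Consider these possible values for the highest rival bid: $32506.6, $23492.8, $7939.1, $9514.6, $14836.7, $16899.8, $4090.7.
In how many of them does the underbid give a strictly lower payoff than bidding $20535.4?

5

The deviation hurts exactly when the highest competing bid lies strictly between $2855.4 and $20535.4 — underbidding then forfeits a profitable win.
$32506.6: above both → same outcome either way.
$23492.8: above both → same outcome either way.
$7939.1: inside the interval → strictly worse (loss $12596.3).
$9514.6: inside the interval → strictly worse (loss $11020.8).
$14836.7: inside the interval → strictly worse (loss $5698.7).
$16899.8: inside the interval → strictly worse (loss $3635.6).
$4090.7: inside the interval → strictly worse (loss $16444.7).
Count: 5.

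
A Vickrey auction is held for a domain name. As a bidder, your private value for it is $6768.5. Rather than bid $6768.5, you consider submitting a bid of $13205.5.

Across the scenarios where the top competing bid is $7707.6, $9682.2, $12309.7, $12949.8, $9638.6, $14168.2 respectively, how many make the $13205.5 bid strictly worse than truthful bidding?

5

The deviation hurts exactly when the highest competing bid lies strictly between $6768.5 and $13205.5 — overbidding then wins at a price above your value.
$7707.6: inside the interval → strictly worse (loss $939.1).
$9682.2: inside the interval → strictly worse (loss $2913.7).
$12309.7: inside the interval → strictly worse (loss $5541.2).
$12949.8: inside the interval → strictly worse (loss $6181.3).
$9638.6: inside the interval → strictly worse (loss $2870.1).
$14168.2: above both → same outcome either way.
Count: 5.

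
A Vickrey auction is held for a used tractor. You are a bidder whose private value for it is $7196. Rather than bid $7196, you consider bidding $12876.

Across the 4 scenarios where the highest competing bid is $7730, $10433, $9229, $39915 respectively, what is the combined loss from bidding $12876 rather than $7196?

The deviation costs you only when the competing bid falls strictly between $7196 and $12876; elsewhere both bids give the same outcome.
$7730: truthful payoff $0, deviation payoff −$534 → loss $534.
$10433: truthful payoff $0, deviation payoff −$3237 → loss $3237.
$9229: truthful payoff $0, deviation payoff −$2033 → loss $2033.
$39915: outcomes coincide → loss $0.
Total loss = $534 + $3237 + $2033 = $5804.

$5804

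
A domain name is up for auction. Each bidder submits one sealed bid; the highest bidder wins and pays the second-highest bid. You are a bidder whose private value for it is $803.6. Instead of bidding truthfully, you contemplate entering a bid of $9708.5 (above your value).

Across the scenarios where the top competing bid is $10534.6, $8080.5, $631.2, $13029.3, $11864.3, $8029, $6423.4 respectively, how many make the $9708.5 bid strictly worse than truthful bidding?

The deviation hurts exactly when the highest competing bid lies strictly between $803.6 and $9708.5 — overbidding then wins at a price above your value.
$10534.6: above both → same outcome either way.
$8080.5: inside the interval → strictly worse (loss $7276.9).
$631.2: below both → same outcome either way.
$13029.3: above both → same outcome either way.
$11864.3: above both → same outcome either way.
$8029: inside the interval → strictly worse (loss $7225.4).
$6423.4: inside the interval → strictly worse (loss $5619.8).
Count: 3.

3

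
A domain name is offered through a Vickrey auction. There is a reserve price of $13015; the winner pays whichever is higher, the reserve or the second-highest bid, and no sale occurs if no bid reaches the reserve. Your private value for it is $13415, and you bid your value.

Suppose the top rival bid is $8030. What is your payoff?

Your bid $13415 is the highest and exceeds the reserve.
Price = max(second-highest bid, reserve) = max($8030, $13015) = $13015.
Payoff = $13415 − $13015 = $400.

$400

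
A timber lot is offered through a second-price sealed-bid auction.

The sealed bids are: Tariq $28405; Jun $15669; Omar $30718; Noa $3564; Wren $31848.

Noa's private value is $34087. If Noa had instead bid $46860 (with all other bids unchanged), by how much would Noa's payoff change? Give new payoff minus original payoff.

The highest bid among the other bidders is $31848; Noa's bid doesn't change that.
Original bid $3564: Noa is not highest (top rival bid is $31848); payoff $0.
Alternative bid $46860: Noa is highest, pays the top rival bid $31848; payoff $34087 − $31848 = $2239.
Change in payoff = $2239 − ($0) = $2239.

$2239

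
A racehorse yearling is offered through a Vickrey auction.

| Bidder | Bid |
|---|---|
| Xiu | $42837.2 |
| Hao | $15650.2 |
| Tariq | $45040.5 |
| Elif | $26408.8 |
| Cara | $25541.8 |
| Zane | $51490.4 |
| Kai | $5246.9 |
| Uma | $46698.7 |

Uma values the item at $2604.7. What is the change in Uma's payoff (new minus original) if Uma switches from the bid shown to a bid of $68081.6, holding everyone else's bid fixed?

The highest bid among the other bidders is $51490.4; Uma's bid doesn't change that.
Original bid $46698.7: Uma is not highest (top rival bid is $51490.4); payoff $0.
Alternative bid $68081.6: Uma is highest, pays the top rival bid $51490.4; payoff $2604.7 − $51490.4 = −$48885.7.
Change in payoff = −$48885.7 − ($0) = −$48885.7.

−$48885.7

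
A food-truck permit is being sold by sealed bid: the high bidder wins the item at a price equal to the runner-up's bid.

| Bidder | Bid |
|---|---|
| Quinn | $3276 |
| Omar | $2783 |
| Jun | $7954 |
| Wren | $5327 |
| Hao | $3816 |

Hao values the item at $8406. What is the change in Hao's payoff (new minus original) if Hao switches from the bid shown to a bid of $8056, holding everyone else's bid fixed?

$452

The highest bid among the other bidders is $7954; Hao's bid doesn't change that.
Original bid $3816: Hao is not highest (top rival bid is $7954); payoff $0.
Alternative bid $8056: Hao is highest, pays the top rival bid $7954; payoff $8406 − $7954 = $452.
Change in payoff = $452 − ($0) = $452.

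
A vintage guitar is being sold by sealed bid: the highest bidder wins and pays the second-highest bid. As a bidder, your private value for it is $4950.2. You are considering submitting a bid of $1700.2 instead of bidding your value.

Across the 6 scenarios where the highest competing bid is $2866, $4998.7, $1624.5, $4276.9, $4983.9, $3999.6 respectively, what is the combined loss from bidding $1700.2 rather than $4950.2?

The deviation costs you only when the competing bid falls strictly between $1700.2 and $4950.2; elsewhere both bids give the same outcome.
$2866: truthful payoff $2084.2, deviation payoff $0 → loss $2084.2.
$4998.7: outcomes coincide → loss $0.
$1624.5: outcomes coincide → loss $0.
$4276.9: truthful payoff $673.3, deviation payoff $0 → loss $673.3.
$4983.9: outcomes coincide → loss $0.
$3999.6: truthful payoff $950.6, deviation payoff $0 → loss $950.6.
Total loss = $2084.2 + $673.3 + $950.6 = $3708.1.

$3708.1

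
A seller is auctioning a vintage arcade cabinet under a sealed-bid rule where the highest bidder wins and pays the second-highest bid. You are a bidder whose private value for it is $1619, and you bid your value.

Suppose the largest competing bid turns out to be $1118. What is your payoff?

Your bid $1619 exceeds the highest competing bid $1118, so you win.
In a second-price auction the winner pays the second-highest bid, $1118.
Payoff = value − price = $1619 − $1118 = $501.

$501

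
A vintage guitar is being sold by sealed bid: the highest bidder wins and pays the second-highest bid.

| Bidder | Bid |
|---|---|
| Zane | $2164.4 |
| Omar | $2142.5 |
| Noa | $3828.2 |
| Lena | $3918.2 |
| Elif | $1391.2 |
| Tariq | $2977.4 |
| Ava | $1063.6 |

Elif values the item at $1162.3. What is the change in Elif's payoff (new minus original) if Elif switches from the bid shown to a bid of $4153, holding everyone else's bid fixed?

−$2755.9

The highest bid among the other bidders is $3918.2; Elif's bid doesn't change that.
Original bid $1391.2: Elif is not highest (top rival bid is $3918.2); payoff $0.
Alternative bid $4153: Elif is highest, pays the top rival bid $3918.2; payoff $1162.3 − $3918.2 = −$2755.9.
Change in payoff = −$2755.9 − ($0) = −$2755.9.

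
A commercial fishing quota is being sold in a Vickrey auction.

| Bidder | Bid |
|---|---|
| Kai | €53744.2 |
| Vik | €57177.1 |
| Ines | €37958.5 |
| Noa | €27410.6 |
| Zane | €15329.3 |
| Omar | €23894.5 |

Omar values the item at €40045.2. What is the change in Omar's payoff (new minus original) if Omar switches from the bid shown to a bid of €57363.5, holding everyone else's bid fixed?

The highest bid among the other bidders is €57177.1; Omar's bid doesn't change that.
Original bid €23894.5: Omar is not highest (top rival bid is €57177.1); payoff €0.
Alternative bid €57363.5: Omar is highest, pays the top rival bid €57177.1; payoff €40045.2 − €57177.1 = −€17131.9.
Change in payoff = −€17131.9 − (€0) = −€17131.9.

−€17131.9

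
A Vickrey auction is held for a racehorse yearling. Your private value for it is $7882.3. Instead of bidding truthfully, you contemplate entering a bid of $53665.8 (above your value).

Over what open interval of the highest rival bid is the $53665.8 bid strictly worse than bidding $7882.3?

If the competing bid is below $7882.3, both bids win at the same price — no difference.
If it is above $53665.8, both bids lose — no difference.
If it lies strictly between $7882.3 and $53665.8, bidding your value loses (payoff 0) while bidding $53665.8 wins at a price above your value (payoff negative).
So the deviation strictly hurts on the open interval ($7882.3, $53665.8).

($7882.3, $53665.8)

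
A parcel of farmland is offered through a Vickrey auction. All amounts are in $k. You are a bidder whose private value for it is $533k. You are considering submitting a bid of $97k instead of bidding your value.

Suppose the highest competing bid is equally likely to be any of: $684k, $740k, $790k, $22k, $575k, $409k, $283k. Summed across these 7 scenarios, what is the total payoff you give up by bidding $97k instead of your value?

$374k

The deviation costs you only when the competing bid falls strictly between $97k and $533k; elsewhere both bids give the same outcome.
$684k: outcomes coincide → loss $0k.
$740k: outcomes coincide → loss $0k.
$790k: outcomes coincide → loss $0k.
$22k: outcomes coincide → loss $0k.
$575k: outcomes coincide → loss $0k.
$409k: truthful payoff $124k, deviation payoff $0k → loss $124k.
$283k: truthful payoff $250k, deviation payoff $0k → loss $250k.
Total loss = $124k + $250k = $374k.
Truthful bidding weakly dominates here: raising your bid can only win items priced above your value, and lowering it can only forfeit items priced below.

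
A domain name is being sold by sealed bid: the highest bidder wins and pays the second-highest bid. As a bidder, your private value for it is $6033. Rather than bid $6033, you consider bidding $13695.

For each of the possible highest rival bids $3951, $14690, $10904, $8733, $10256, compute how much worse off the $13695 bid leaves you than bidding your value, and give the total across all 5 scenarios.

The deviation costs you only when the competing bid falls strictly between $6033 and $13695; elsewhere both bids give the same outcome.
$3951: outcomes coincide → loss $0.
$14690: outcomes coincide → loss $0.
$10904: truthful payoff $0, deviation payoff −$4871 → loss $4871.
$8733: truthful payoff $0, deviation payoff −$2700 → loss $2700.
$10256: truthful payoff $0, deviation payoff −$4223 → loss $4223.
Total loss = $4871 + $2700 + $4223 = $11794.

$11794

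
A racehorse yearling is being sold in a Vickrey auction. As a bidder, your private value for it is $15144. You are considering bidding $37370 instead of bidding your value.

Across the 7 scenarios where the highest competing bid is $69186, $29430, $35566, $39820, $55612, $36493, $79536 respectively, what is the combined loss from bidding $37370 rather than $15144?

The deviation costs you only when the competing bid falls strictly between $15144 and $37370; elsewhere both bids give the same outcome.
$69186: outcomes coincide → loss $0.
$29430: truthful payoff $0, deviation payoff −$14286 → loss $14286.
$35566: truthful payoff $0, deviation payoff −$20422 → loss $20422.
$39820: outcomes coincide → loss $0.
$55612: outcomes coincide → loss $0.
$36493: truthful payoff $0, deviation payoff −$21349 → loss $21349.
$79536: outcomes coincide → loss $0.
Total loss = $14286 + $20422 + $21349 = $56057.

$56057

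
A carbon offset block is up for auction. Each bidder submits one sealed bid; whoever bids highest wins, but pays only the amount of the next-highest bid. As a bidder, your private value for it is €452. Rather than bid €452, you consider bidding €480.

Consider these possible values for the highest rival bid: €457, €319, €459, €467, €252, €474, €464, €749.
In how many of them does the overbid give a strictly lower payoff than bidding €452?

5

The deviation hurts exactly when the highest competing bid lies strictly between €452 and €480 — overbidding then wins at a price above your value.
€457: inside the interval → strictly worse (loss €5).
€319: below both → same outcome either way.
€459: inside the interval → strictly worse (loss €7).
€467: inside the interval → strictly worse (loss €15).
€252: below both → same outcome either way.
€474: inside the interval → strictly worse (loss €22).
€464: inside the interval → strictly worse (loss €12).
€749: above both → same outcome either way.
Count: 5.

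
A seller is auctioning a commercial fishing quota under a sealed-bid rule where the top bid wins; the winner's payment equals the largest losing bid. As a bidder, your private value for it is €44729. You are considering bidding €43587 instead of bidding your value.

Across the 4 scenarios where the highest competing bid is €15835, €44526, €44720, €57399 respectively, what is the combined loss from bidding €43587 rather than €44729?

The deviation costs you only when the competing bid falls strictly between €43587 and €44729; elsewhere both bids give the same outcome.
€15835: outcomes coincide → loss €0.
€44526: truthful payoff €203, deviation payoff €0 → loss €203.
€44720: truthful payoff €9, deviation payoff €0 → loss €9.
€57399: outcomes coincide → loss €0.
Total loss = €203 + €9 = €212.
Truthful bidding weakly dominates here: raising your bid can only win items priced above your value, and lowering it can only forfeit items priced below.

€212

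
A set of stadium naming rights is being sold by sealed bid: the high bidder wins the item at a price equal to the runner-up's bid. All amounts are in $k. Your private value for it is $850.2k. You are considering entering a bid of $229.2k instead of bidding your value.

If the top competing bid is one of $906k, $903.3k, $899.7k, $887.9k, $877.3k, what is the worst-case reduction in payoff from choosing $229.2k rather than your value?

$0k

$906k: same outcome either way → loss $0k.
$903.3k: same outcome either way → loss $0k.
$899.7k: same outcome either way → loss $0k.
$887.9k: same outcome either way → loss $0k.
$877.3k: same outcome either way → loss $0k.
Maximum loss: $0k.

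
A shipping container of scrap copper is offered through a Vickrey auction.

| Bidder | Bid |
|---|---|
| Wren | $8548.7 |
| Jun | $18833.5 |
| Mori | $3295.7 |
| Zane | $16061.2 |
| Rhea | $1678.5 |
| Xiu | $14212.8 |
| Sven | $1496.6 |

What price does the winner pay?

$16061.2

Highest bid: Jun at $18833.5, so Jun wins.
Second-highest bid: Zane at $16061.2 — that is the price the winner pays.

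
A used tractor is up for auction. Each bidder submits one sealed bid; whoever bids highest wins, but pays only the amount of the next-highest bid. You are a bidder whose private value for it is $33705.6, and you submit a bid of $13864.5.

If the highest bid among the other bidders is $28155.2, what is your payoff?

$0

Your bid $13864.5 is below the highest competing bid $28155.2, so you lose.
A losing bidder pays nothing and receives nothing: payoff = $0.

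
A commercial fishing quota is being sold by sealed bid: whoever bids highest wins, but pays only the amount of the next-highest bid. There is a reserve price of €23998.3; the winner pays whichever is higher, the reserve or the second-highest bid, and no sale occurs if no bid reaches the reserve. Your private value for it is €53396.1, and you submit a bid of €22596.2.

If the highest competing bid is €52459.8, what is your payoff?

€0

Your bid €22596.2 is below the highest competing bid €52459.8, so you lose. Payoff €0.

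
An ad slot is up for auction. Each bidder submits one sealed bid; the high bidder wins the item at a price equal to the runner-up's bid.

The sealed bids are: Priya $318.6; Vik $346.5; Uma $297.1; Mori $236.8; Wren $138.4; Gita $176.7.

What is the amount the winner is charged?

$318.6

Highest bid: Vik at $346.5, so Vik wins.
Second-highest bid: Priya at $318.6 — that is the price the winner pays.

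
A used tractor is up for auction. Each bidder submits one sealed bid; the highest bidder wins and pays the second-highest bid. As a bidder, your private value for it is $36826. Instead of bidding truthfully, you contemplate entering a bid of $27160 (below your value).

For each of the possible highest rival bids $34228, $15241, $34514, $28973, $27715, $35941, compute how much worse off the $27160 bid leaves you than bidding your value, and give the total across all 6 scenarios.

$22759

The deviation costs you only when the competing bid falls strictly between $27160 and $36826; elsewhere both bids give the same outcome.
$34228: truthful payoff $2598, deviation payoff $0 → loss $2598.
$15241: outcomes coincide → loss $0.
$34514: truthful payoff $2312, deviation payoff $0 → loss $2312.
$28973: truthful payoff $7853, deviation payoff $0 → loss $7853.
$27715: truthful payoff $9111, deviation payoff $0 → loss $9111.
$35941: truthful payoff $885, deviation payoff $0 → loss $885.
Total loss = $2598 + $2312 + $7853 + $9111 + $885 = $22759.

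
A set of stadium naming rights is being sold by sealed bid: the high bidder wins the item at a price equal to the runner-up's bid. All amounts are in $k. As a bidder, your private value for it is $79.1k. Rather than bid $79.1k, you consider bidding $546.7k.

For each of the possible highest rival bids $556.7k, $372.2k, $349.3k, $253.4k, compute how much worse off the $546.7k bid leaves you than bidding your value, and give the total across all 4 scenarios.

The deviation costs you only when the competing bid falls strictly between $79.1k and $546.7k; elsewhere both bids give the same outcome.
$556.7k: outcomes coincide → loss $0k.
$372.2k: truthful payoff $0k, deviation payoff −$293.1k → loss $293.1k.
$349.3k: truthful payoff $0k, deviation payoff −$270.2k → loss $270.2k.
$253.4k: truthful payoff $0k, deviation payoff −$174.3k → loss $174.3k.
Total loss = $293.1k + $270.2k + $174.3k = $737.6k.
Because the price is fixed by the runner-up's bid, deviating from your value can only change a good outcome into a bad one — never the reverse.

$737.6k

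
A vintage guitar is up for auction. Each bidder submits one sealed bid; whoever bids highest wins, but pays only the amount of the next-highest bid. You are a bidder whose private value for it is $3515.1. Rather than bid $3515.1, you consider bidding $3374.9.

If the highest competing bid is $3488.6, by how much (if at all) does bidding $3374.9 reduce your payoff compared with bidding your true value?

Bidding your value $3515.1: you win (since $3515.1 > $3488.6) and pay $3488.6. Payoff $26.5.
Bidding $3374.9: you lose. Payoff $0.
The competing bid $3488.6 lies between your shaded bid and your value, so underbidding forfeits an item you could have won at a profitable price.
Loss from deviating = $26.5 − ($0) = $26.5.
In a second-price auction your bid sets only whether you win, not what you pay, so bidding your true value is weakly dominant.

$26.5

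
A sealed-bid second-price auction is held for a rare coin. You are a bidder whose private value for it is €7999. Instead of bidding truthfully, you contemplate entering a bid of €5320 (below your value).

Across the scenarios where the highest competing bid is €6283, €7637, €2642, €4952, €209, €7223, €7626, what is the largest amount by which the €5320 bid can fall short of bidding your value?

€1716

€6283: truthful gives €1716, deviation gives €0 → loss €1716.
€7637: truthful gives €362, deviation gives €0 → loss €362.
€2642: same outcome either way → loss €0.
€4952: same outcome either way → loss €0.
€209: same outcome either way → loss €0.
€7223: truthful gives €776, deviation gives €0 → loss €776.
€7626: truthful gives €373, deviation gives €0 → loss €373.
Maximum loss: €1716.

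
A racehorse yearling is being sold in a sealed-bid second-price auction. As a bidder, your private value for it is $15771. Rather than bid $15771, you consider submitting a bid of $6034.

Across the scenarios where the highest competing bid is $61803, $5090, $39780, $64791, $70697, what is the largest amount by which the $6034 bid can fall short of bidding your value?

$61803: same outcome either way → loss $0.
$5090: same outcome either way → loss $0.
$39780: same outcome either way → loss $0.
$64791: same outcome either way → loss $0.
$70697: same outcome either way → loss $0.
Maximum loss: $0.

$0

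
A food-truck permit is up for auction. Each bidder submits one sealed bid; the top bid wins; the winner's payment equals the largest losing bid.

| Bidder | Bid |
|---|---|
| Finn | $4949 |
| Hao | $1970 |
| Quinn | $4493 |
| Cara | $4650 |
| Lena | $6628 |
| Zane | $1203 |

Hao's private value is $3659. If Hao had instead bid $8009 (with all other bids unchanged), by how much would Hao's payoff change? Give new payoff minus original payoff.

−$2969

The highest bid among the other bidders is $6628; Hao's bid doesn't change that.
Original bid $1970: Hao is not highest (top rival bid is $6628); payoff $0.
Alternative bid $8009: Hao is highest, pays the top rival bid $6628; payoff $3659 − $6628 = −$2969.
Change in payoff = −$2969 − ($0) = −$2969.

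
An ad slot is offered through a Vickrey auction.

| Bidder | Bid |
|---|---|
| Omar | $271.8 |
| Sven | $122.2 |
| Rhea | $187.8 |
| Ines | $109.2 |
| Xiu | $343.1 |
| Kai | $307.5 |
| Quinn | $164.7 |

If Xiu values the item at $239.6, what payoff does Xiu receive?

Highest bid: Xiu at $343.1, so Xiu wins.
Second-highest bid: Kai at $307.5 — that is the price the winner pays.
Xiu's payoff = value − price = $239.6 − $307.5 = −$67.9.

−$67.9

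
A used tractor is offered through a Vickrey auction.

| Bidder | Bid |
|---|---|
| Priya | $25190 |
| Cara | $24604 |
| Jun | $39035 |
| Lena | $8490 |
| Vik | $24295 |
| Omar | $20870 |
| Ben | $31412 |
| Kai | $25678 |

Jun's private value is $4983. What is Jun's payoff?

−$26429

Highest bid: Jun at $39035, so Jun wins.
Second-highest bid: Ben at $31412 — that is the price the winner pays.
Jun's payoff = value − price = $4983 − $31412 = −$26429.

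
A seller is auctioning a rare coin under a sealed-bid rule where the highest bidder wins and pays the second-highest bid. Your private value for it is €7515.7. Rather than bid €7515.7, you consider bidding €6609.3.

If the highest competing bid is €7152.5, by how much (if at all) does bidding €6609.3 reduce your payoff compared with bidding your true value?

Bidding your value €7515.7: you win (since €7515.7 > €7152.5) and pay €7152.5. Payoff €363.2.
Bidding €6609.3: you lose. Payoff €0.
The competing bid €7152.5 lies between your shaded bid and your value, so underbidding forfeits an item you could have won at a profitable price.
Loss from deviating = €363.2 − (€0) = €363.2.

€363.2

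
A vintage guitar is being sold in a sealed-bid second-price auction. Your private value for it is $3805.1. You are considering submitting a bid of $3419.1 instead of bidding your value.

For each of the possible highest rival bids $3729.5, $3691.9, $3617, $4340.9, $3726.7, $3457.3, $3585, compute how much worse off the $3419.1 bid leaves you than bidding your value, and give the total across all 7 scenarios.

The deviation costs you only when the competing bid falls strictly between $3419.1 and $3805.1; elsewhere both bids give the same outcome.
$3729.5: truthful payoff $75.6, deviation payoff $0 → loss $75.6.
$3691.9: truthful payoff $113.2, deviation payoff $0 → loss $113.2.
$3617: truthful payoff $188.1, deviation payoff $0 → loss $188.1.
$4340.9: outcomes coincide → loss $0.
$3726.7: truthful payoff $78.4, deviation payoff $0 → loss $78.4.
$3457.3: truthful payoff $347.8, deviation payoff $0 → loss $347.8.
$3585: truthful payoff $220.1, deviation payoff $0 → loss $220.1.
Total loss = $75.6 + $113.2 + $188.1 + $78.4 + $347.8 + $220.1 = $1023.2.
Truthful bidding weakly dominates here: raising your bid can only win items priced above your value, and lowering it can only forfeit items priced below.

$1023.2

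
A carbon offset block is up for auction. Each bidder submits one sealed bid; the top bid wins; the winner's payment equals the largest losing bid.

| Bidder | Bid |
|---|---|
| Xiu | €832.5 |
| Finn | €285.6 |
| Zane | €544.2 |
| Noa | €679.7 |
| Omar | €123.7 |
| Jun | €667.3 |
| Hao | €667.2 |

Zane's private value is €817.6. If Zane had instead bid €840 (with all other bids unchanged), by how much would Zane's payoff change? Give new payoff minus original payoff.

−€14.9

The highest bid among the other bidders is €832.5; Zane's bid doesn't change that.
Original bid €544.2: Zane is not highest (top rival bid is €832.5); payoff €0.
Alternative bid €840: Zane is highest, pays the top rival bid €832.5; payoff €817.6 − €832.5 = −€14.9.
Change in payoff = −€14.9 − (€0) = −€14.9.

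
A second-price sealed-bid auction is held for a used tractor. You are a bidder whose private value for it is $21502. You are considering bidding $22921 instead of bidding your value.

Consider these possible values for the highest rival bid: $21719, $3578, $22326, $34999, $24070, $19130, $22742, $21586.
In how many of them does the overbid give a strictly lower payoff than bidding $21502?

The deviation hurts exactly when the highest competing bid lies strictly between $21502 and $22921 — overbidding then wins at a price above your value.
$21719: inside the interval → strictly worse (loss $217).
$3578: below both → same outcome either way.
$22326: inside the interval → strictly worse (loss $824).
$34999: above both → same outcome either way.
$24070: above both → same outcome either way.
$19130: below both → same outcome either way.
$22742: inside the interval → strictly worse (loss $1240).
$21586: inside the interval → strictly worse (loss $84).
Count: 4.

4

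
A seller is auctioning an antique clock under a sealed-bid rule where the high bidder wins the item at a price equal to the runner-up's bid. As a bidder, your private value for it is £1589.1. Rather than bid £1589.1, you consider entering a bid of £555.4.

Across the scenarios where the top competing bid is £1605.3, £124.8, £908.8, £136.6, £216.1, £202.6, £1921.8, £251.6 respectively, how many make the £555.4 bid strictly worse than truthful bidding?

The deviation hurts exactly when the highest competing bid lies strictly between £555.4 and £1589.1 — underbidding then forfeits a profitable win.
£1605.3: above both → same outcome either way.
£124.8: below both → same outcome either way.
£908.8: inside the interval → strictly worse (loss £680.3).
£136.6: below both → same outcome either way.
£216.1: below both → same outcome either way.
£202.6: below both → same outcome either way.
£1921.8: above both → same outcome either way.
£251.6: below both → same outcome either way.
Count: 1.

1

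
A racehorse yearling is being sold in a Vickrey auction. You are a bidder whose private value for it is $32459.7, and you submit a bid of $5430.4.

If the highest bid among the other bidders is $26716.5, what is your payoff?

Your bid $5430.4 is below the highest competing bid $26716.5, so you lose.
A losing bidder pays nothing and receives nothing: payoff = $0.

$0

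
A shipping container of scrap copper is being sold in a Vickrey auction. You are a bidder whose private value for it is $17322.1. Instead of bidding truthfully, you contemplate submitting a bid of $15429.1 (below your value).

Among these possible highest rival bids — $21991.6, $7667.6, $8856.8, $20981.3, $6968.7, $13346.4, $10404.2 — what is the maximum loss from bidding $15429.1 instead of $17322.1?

$0

$21991.6: same outcome either way → loss $0.
$7667.6: same outcome either way → loss $0.
$8856.8: same outcome either way → loss $0.
$20981.3: same outcome either way → loss $0.
$6968.7: same outcome either way → loss $0.
$13346.4: same outcome either way → loss $0.
$10404.2: same outcome either way → loss $0.
Maximum loss: $0.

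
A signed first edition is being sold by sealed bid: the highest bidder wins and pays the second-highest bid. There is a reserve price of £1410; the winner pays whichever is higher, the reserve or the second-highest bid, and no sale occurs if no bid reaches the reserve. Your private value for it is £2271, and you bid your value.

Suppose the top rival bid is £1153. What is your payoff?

Your bid £2271 is the highest and exceeds the reserve.
Price = max(second-highest bid, reserve) = max(£1153, £1410) = £1410.
Payoff = £2271 − £1410 = £861.

£861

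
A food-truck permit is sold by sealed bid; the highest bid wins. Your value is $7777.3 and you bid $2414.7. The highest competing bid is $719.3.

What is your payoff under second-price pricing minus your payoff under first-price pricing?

You have the highest bid, so you win under either rule.
Second-price: pay $719.3 → payoff $7058.
First-price: pay your own bid $2414.7 → payoff $5362.6.
Difference = $7058 − ($5362.6) = $1695.4.

$1695.4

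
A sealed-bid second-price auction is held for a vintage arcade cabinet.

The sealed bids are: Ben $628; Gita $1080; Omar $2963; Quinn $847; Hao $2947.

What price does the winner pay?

$2947

Highest bid: Omar at $2963, so Omar wins.
Second-highest bid: Hao at $2947 — that is the price the winner pays.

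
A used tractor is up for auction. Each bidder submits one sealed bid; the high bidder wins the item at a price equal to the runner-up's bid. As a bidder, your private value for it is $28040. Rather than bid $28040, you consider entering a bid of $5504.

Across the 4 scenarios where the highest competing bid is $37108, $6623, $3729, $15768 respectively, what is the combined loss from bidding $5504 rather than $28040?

The deviation costs you only when the competing bid falls strictly between $5504 and $28040; elsewhere both bids give the same outcome.
$37108: outcomes coincide → loss $0.
$6623: truthful payoff $21417, deviation payoff $0 → loss $21417.
$3729: outcomes coincide → loss $0.
$15768: truthful payoff $12272, deviation payoff $0 → loss $12272.
Total loss = $21417 + $12272 = $33689.

$33689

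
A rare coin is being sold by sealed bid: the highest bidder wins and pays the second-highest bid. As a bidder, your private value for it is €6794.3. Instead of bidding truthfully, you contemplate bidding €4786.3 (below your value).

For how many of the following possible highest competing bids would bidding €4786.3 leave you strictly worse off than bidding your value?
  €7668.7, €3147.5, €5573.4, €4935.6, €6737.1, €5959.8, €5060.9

5

The deviation hurts exactly when the highest competing bid lies strictly between €4786.3 and €6794.3 — underbidding then forfeits a profitable win.
€7668.7: above both → same outcome either way.
€3147.5: below both → same outcome either way.
€5573.4: inside the interval → strictly worse (loss €1220.9).
€4935.6: inside the interval → strictly worse (loss €1858.7).
€6737.1: inside the interval → strictly worse (loss €57.2).
€5959.8: inside the interval → strictly worse (loss €834.5).
€5060.9: inside the interval → strictly worse (loss €1733.4).
Count: 5.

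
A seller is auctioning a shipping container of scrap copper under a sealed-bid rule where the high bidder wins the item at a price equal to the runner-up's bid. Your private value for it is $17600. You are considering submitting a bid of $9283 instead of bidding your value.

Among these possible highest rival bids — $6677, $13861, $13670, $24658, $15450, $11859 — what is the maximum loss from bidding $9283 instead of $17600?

$5741

$6677: same outcome either way → loss $0.
$13861: truthful gives $3739, deviation gives $0 → loss $3739.
$13670: truthful gives $3930, deviation gives $0 → loss $3930.
$24658: same outcome either way → loss $0.
$15450: truthful gives $2150, deviation gives $0 → loss $2150.
$11859: truthful gives $5741, deviation gives $0 → loss $5741.
Maximum loss: $5741.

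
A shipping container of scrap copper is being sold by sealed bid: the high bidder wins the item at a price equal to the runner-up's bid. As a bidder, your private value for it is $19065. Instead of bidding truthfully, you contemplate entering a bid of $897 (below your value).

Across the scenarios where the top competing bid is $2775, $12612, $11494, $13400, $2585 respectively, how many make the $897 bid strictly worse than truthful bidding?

5

The deviation hurts exactly when the highest competing bid lies strictly between $897 and $19065 — underbidding then forfeits a profitable win.
$2775: inside the interval → strictly worse (loss $16290).
$12612: inside the interval → strictly worse (loss $6453).
$11494: inside the interval → strictly worse (loss $7571).
$13400: inside the interval → strictly worse (loss $5665).
$2585: inside the interval → strictly worse (loss $16480).
Count: 5.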